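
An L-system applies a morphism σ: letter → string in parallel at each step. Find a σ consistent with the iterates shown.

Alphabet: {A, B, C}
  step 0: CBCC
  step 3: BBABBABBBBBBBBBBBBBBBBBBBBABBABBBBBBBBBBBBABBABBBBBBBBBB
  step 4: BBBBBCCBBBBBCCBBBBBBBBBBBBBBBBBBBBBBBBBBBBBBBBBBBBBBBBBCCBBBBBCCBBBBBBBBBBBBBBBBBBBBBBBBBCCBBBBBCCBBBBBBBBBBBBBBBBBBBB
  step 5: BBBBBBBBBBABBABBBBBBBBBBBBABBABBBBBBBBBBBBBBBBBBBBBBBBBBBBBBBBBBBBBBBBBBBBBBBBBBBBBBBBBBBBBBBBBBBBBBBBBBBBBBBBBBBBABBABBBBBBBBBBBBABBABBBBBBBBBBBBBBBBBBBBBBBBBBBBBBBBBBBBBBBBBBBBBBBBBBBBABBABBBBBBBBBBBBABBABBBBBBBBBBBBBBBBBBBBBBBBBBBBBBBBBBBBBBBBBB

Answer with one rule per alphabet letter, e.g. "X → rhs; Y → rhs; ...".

A->BCC, B->BB, C->ABB

  step 4 ⇒ step 5: BBBBBCCBBBBBCCBBBBBBBBBBBBBBBBBBBBBBBBBBBBBBBBBBBBBBBBBCCBBBBBCCBBBBBBBBBBBBBBBBBBBBBBBBBCCBBBBBCCBBBBBBBBBBBBBBBBBBBB ⇒ BB·BB·BB·BB·BB·ABB·ABB·BB·BB·BB·BB·BB·ABB·ABB·BB·BB·BB·BB·BB·BB·BB·BB·BB·BB·BB·BB·BB·BB·BB·BB·BB·BB·BB·BB·BB·BB·BB·BB·BB·BB·BB·BB·BB·BB·BB·BB·BB·BB·BB·BB·BB·BB·BB·BB·BB·ABB·ABB·BB·BB·BB·BB·BB·ABB·ABB·BB·BB·BB·BB·BB·BB·BB·BB·BB·BB·BB·BB·BB·BB·BB·BB·BB·BB·BB·BB·BB·BB·BB·BB·BB·ABB·ABB·BB·BB·BB·BB·BB·ABB·ABB·BB·BB·BB·BB·BB·BB·BB·BB·BB·BB·BB·BB·BB·BB·BB·BB·BB·BB·BB·BB
    B ↦ BB
    C ↦ ABB
  step 3 ⇒ step 4: BBABBABBBBBBBBBBBBBBBBBBBBABBABBBBBBBBBBBBABBABBBBBBBBBB ⇒ BB·BB·BCC·BB·BB·BCC·BB·BB·BB·BB·BB·BB·BB·BB·BB·BB·BB·BB·BB·BB·BB·BB·BB·BB·BB·BB·BCC·BB·BB·BCC·BB·BB·BB·BB·BB·BB·BB·BB·BB·BB·BB·BB·BCC·BB·BB·BCC·BB·BB·BB·BB·BB·BB·BB·BB·BB·BB
    A ↦ BCC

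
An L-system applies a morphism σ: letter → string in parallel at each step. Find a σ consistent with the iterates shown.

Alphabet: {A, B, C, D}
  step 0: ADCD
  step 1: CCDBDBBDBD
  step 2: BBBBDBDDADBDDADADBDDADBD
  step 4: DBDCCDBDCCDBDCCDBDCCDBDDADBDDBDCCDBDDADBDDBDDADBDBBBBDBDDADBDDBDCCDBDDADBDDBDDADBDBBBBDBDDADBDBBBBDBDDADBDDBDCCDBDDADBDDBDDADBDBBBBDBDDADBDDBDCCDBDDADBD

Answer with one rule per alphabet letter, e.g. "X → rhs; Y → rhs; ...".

  step 1 ⇒ step 2: CCDBDBBDBD ⇒ BB·BB·DBD·DA·DBD·DA·DA·DBD·DA·DBD
    B ↦ DA
    C ↦ BB
    D ↦ DBD
  step 0 ⇒ step 1: ADCD ⇒ CC·DBD·BB·DBD
    A ↦ CC

A->CC, B->DA, C->BB, D->DBD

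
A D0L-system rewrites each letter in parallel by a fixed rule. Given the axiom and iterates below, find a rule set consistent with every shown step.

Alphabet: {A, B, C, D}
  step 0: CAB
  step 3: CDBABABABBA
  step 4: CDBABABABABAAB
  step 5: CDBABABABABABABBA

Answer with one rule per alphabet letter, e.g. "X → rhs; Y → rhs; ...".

A->B, B->A, C->CDB, D->AB

  step 4 ⇒ step 5: CDBABABABABAAB ⇒ CDB·AB·A·B·A·B·A·B·A·B·A·B·B·A
    A ↦ B
    B ↦ A
    C ↦ CDB
    D ↦ AB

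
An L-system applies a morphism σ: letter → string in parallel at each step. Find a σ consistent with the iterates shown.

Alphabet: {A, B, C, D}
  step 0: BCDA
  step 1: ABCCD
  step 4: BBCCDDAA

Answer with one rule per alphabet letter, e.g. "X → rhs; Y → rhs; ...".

  step 0 ⇒ step 1: BCDA ⇒ A·B·CC·D
    A ↦ D
    B ↦ A
    C ↦ B
    D ↦ CC

A->D, B->A, C->B, D->CC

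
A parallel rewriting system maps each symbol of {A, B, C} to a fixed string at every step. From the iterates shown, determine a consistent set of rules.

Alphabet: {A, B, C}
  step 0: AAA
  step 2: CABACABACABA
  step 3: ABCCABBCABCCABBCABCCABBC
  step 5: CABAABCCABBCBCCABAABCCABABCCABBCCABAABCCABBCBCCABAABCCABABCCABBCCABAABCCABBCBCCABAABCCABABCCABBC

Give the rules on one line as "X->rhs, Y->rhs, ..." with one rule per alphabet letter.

A->BC, B->CAB, C->A

  step 2 ⇒ step 3: CABACABACABA ⇒ A·BC·CAB·BC·A·BC·CAB·BC·A·BC·CAB·BC
    A ↦ BC
    B ↦ CAB
    C ↦ A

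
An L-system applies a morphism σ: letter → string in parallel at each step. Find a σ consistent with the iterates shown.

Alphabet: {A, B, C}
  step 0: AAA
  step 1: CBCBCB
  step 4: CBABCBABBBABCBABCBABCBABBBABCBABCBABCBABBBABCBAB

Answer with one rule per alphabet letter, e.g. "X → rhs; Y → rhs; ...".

A->CB, B->AB, C->BB

  step 0 ⇒ step 1: AAA ⇒ CB·CB·CB
    A ↦ CB
    B ↦ AB  (constrained at step 1)
    C ↦ BB  (constrained at step 1)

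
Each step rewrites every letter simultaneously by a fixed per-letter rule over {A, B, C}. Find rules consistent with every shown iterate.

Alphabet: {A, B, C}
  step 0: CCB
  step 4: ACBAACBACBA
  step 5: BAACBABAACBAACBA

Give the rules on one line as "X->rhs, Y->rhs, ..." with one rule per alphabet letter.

  step 4 ⇒ step 5: ACBAACBACBA ⇒ BA·A·C·BA·BA·A·C·BA·A·C·BA
    A ↦ BA
    B ↦ C
    C ↦ A

A->BA, B->C, C->A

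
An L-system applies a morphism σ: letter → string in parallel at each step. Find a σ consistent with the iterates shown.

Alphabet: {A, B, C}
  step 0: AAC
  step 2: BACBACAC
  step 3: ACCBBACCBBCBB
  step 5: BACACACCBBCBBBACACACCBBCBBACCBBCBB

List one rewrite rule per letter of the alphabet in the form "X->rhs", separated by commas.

A->CB, B->AC, C->B

  step 2 ⇒ step 3: BACBACAC ⇒ AC·CB·B·AC·CB·B·CB·B
    A ↦ CB
    B ↦ AC
    C ↦ B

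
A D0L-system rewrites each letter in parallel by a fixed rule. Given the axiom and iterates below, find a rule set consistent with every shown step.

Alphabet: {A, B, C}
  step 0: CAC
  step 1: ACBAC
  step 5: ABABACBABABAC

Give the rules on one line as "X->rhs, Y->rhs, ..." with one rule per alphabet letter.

  step 0 ⇒ step 1: CAC ⇒ AC·B·AC
    A ↦ B
    C ↦ AC
    B ↦ A  (constrained at step 1)

A->B, B->A, C->AC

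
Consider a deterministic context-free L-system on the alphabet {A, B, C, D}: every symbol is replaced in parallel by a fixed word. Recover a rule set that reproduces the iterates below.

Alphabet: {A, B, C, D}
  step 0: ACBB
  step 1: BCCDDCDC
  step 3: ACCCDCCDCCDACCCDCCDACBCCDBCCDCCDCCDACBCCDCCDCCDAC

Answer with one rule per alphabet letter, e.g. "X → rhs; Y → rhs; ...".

  step 0 ⇒ step 1: ACBB ⇒ B·CCD·DC·DC
    A ↦ B
    B ↦ DC
    C ↦ CCD
    D ↦ AC  (constrained at step 1)

A->B, B->DC, C->CCD, D->AC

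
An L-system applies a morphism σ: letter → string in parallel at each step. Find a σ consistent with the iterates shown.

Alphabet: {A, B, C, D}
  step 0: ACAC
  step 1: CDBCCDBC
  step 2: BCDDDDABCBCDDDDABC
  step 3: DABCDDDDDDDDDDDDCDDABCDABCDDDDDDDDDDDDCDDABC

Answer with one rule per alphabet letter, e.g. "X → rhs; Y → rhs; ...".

  step 2 ⇒ step 3: BCDDDDABCBCDDDDABC ⇒ DA·BC·DDD·DDD·DDD·DDD·CD·DA·BC·DA·BC·DDD·DDD·DDD·DDD·CD·DA·BC
    A ↦ CD
    B ↦ DA
    C ↦ BC
    D ↦ DDD

A->CD, B->DA, C->BC, D->DDD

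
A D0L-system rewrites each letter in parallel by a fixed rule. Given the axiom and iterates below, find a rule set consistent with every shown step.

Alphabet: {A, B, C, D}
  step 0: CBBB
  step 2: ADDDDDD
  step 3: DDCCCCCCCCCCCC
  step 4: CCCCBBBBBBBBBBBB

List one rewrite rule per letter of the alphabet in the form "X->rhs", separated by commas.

A->DD, B->A, C->B, D->CC

  step 3 ⇒ step 4: DDCCCCCCCCCCCC ⇒ CC·CC·B·B·B·B·B·B·B·B·B·B·B·B
    C ↦ B
    D ↦ CC
  step 2 ⇒ step 3: ADDDDDD ⇒ DD·CC·CC·CC·CC·CC·CC
    A ↦ DD
    B ↦ A  (constrained at step 0)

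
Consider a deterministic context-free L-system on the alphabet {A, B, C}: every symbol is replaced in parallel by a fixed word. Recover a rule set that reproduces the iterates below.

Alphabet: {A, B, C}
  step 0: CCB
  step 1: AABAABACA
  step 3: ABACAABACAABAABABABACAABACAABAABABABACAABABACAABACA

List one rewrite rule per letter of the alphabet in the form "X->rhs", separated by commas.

A->AB, B->ACA, C->AAB

  step 0 ⇒ step 1: CCB ⇒ AAB·AAB·ACA
    B ↦ ACA
    C ↦ AAB
    A ↦ AB  (constrained at step 1)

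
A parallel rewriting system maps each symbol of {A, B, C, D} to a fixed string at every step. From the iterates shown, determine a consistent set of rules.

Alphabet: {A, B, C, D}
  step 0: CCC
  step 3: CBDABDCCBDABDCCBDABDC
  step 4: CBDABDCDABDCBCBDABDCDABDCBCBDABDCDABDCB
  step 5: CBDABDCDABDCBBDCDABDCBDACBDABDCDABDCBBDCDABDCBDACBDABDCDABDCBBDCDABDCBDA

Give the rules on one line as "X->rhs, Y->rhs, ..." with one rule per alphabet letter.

A->C, B->DA, C->CB, D->BD

  step 4 ⇒ step 5: CBDABDCDABDCBCBDABDCDABDCBCBDABDCDABDCB ⇒ CB·DA·BD·C·DA·BD·CB·BD·C·DA·BD·CB·DA·CB·DA·BD·C·DA·BD·CB·BD·C·DA·BD·CB·DA·CB·DA·BD·C·DA·BD·CB·BD·C·DA·BD·CB·DA
    A ↦ C
    B ↦ DA
    C ↦ CB
    D ↦ BD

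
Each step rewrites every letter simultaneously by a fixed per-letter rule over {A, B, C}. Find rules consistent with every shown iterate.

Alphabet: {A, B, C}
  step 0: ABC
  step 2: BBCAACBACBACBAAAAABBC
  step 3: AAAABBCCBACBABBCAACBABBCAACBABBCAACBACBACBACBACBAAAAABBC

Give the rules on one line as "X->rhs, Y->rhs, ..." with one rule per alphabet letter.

A->CBA, B->AA, C->BBC

  step 2 ⇒ step 3: BBCAACBACBACBAAAAABBC ⇒ AA·AA·BBC·CBA·CBA·BBC·AA·CBA·BBC·AA·CBA·BBC·AA·CBA·CBA·CBA·CBA·CBA·AA·AA·BBC
    A ↦ CBA
    B ↦ AA
    C ↦ BBC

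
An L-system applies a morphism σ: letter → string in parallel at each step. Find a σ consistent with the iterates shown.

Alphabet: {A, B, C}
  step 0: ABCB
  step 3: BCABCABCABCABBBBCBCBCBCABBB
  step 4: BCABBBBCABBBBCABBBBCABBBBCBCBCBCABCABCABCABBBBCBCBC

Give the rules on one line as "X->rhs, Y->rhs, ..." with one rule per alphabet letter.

  step 3 ⇒ step 4: BCABCABCABCABBBBCBCBCBCABBB ⇒ BC·A·BBB·BC·A·BBB·BC·A·BBB·BC·A·BBB·BC·BC·BC·BC·A·BC·A·BC·A·BC·A·BBB·BC·BC·BC
    A ↦ BBB
    B ↦ BC
    C ↦ A

A->BBB, B->BC, C->A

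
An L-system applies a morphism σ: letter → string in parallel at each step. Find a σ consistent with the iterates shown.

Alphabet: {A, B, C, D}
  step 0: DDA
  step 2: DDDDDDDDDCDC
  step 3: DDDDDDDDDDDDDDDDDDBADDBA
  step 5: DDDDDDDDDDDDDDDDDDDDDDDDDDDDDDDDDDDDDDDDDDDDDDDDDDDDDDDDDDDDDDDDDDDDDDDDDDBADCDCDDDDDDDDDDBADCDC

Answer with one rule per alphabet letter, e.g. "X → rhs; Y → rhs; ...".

  step 2 ⇒ step 3: DDDDDDDDDCDC ⇒ DD·DD·DD·DD·DD·DD·DD·DD·DD·BA·DD·BA
    C ↦ BA
    D ↦ DD
    A ↦ BB  (constrained at step 0)
    B ↦ DC  (constrained at step 3)

A->BB, B->DC, C->BA, D->DD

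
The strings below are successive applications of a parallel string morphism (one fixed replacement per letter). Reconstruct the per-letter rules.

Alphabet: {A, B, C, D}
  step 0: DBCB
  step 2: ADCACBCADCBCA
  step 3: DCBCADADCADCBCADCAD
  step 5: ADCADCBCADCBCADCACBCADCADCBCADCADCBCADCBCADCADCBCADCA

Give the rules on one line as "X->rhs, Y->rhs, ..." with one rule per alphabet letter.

A->D, B->DC, C->A, D->CBC

  step 2 ⇒ step 3: ADCACBCADCBCA ⇒ D·CBC·A·D·A·DC·A·D·CBC·A·DC·A·D
    A ↦ D
    B ↦ DC
    C ↦ A
    D ↦ CBC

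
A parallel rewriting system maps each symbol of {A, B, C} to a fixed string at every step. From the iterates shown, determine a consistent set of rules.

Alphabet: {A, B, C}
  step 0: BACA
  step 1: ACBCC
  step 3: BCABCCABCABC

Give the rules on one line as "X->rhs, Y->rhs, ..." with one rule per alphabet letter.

  step 0 ⇒ step 1: BACA ⇒ A·C·BC·C
    A ↦ C
    B ↦ A
    C ↦ BC

A->C, B->A, C->BC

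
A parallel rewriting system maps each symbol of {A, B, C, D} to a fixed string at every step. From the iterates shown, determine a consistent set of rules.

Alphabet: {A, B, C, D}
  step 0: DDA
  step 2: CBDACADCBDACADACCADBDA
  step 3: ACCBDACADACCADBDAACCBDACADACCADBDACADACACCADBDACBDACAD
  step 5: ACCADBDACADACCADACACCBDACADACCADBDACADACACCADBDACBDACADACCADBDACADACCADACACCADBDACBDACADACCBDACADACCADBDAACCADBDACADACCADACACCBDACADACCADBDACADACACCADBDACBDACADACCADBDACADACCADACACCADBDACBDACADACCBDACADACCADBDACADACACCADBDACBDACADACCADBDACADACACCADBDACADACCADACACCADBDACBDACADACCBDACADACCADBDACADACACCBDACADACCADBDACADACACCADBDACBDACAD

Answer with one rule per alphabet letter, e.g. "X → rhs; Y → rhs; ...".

  step 2 ⇒ step 3: CBDACADCBDACADACCADBDA ⇒ AC·C·BDA·CAD·AC·CAD·BDA·AC·C·BDA·CAD·AC·CAD·BDA·CAD·AC·AC·CAD·BDA·C·BDA·CAD
    A ↦ CAD
    B ↦ C
    C ↦ AC
    D ↦ BDA

A->CAD, B->C, C->AC, D->BDA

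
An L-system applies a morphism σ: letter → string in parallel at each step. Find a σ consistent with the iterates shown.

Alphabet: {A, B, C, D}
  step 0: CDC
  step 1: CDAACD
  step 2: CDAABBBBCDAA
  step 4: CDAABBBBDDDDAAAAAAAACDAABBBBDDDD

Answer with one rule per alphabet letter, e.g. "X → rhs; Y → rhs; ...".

  step 1 ⇒ step 2: CDAACD ⇒ CD·AA·BB·BB·CD·AA
    A ↦ BB
    C ↦ CD
    D ↦ AA
    B ↦ D  (constrained at step 2)

A->BB, B->D, C->CD, D->AA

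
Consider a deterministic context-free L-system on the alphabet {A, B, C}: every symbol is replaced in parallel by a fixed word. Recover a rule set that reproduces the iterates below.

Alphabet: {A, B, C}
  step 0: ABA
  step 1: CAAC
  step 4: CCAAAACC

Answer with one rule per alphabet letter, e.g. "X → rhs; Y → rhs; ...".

A->C, B->AA, C->B

  step 0 ⇒ step 1: ABA ⇒ C·AA·C
    A ↦ C
    B ↦ AA
    C ↦ B  (constrained at step 1)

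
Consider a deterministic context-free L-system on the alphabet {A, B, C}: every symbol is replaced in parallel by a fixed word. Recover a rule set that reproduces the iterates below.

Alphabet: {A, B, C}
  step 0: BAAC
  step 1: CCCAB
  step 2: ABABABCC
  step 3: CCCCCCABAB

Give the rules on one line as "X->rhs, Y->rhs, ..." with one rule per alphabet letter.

A->C, B->C, C->AB

  step 2 ⇒ step 3: ABABABCC ⇒ C·C·C·C·C·C·AB·AB
    A ↦ C
    B ↦ C
    C ↦ AB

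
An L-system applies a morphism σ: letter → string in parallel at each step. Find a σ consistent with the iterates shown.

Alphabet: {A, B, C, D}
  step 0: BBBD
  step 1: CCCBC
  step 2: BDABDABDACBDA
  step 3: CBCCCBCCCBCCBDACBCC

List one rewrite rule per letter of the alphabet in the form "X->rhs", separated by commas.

  step 2 ⇒ step 3: BDABDABDACBDA ⇒ C·BC·C·C·BC·C·C·BC·C·BDA·C·BC·C
    A ↦ C
    B ↦ C
    C ↦ BDA
    D ↦ BC

A->C, B->C, C->BDA, D->BC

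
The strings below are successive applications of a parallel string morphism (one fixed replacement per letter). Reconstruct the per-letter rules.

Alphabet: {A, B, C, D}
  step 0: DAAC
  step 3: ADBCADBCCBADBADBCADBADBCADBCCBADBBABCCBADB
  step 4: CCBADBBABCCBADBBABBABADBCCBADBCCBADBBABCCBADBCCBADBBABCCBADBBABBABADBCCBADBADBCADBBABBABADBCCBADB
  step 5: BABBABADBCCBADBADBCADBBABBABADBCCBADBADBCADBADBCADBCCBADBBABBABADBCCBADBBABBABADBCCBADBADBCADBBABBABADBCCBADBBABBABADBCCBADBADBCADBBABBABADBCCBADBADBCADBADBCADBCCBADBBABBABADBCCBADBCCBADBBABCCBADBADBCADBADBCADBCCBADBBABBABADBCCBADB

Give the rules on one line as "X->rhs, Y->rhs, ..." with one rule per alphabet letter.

  step 4 ⇒ step 5: CCBADBBABCCBADBBABBABADBCCBADBCCBADBBABCCBADBCCBADBBABCCBADBBABBABADBCCBADBADBCADBBABBABADBCCBADB ⇒ BAB·BAB·ADB·C·CB·ADB·ADB·C·ADB·BAB·BAB·ADB·C·CB·ADB·ADB·C·ADB·ADB·C·ADB·C·CB·ADB·BAB·BAB·ADB·C·CB·ADB·BAB·BAB·ADB·C·CB·ADB·ADB·C·ADB·BAB·BAB·ADB·C·CB·ADB·BAB·BAB·ADB·C·CB·ADB·ADB·C·ADB·BAB·BAB·ADB·C·CB·ADB·ADB·C·ADB·ADB·C·ADB·C·CB·ADB·BAB·BAB·ADB·C·CB·ADB·C·CB·ADB·BAB·C·CB·ADB·ADB·C·ADB·ADB·C·ADB·C·CB·ADB·BAB·BAB·ADB·C·CB·ADB
    A ↦ C
    B ↦ ADB
    C ↦ BAB
    D ↦ CB

A->C, B->ADB, C->BAB, D->CB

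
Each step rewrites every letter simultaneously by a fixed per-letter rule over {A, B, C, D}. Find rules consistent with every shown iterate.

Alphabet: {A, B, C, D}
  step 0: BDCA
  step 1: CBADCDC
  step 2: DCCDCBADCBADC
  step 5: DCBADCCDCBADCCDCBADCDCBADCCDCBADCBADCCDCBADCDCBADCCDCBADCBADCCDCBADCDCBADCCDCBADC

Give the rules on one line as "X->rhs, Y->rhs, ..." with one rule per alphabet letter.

A->DC, B->C, C->DC, D->BA

  step 1 ⇒ step 2: CBADCDC ⇒ DC·C·DC·BA·DC·BA·DC
    A ↦ DC
    B ↦ C
    C ↦ DC
    D ↦ BA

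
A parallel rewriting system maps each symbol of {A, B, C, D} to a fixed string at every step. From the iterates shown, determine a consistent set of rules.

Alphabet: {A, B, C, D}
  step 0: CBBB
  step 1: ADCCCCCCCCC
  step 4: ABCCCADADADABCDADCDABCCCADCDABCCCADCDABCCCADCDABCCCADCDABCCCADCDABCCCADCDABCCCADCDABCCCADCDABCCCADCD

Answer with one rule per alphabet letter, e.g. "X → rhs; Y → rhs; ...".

  step 0 ⇒ step 1: CBBB ⇒ AD·CCC·CCC·CCC
    B ↦ CCC
    C ↦ AD
    A ↦ AB  (constrained at step 1)
    D ↦ CD  (constrained at step 1)

A->AB, B->CCC, C->AD, D->CD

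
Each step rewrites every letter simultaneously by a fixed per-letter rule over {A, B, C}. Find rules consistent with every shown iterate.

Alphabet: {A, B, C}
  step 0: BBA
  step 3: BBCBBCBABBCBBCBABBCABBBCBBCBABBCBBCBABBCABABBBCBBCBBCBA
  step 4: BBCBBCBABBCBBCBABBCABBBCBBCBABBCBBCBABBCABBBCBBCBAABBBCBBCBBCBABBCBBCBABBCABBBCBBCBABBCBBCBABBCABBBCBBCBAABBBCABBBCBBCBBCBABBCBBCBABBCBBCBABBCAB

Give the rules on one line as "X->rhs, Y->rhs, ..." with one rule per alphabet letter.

A->AB, B->BBC, C->BA

  step 3 ⇒ step 4: BBCBBCBABBCBBCBABBCABBBCBBCBABBCBBCBABBCABABBBCBBCBBCBA ⇒ BBC·BBC·BA·BBC·BBC·BA·BBC·AB·BBC·BBC·BA·BBC·BBC·BA·BBC·AB·BBC·BBC·BA·AB·BBC·BBC·BBC·BA·BBC·BBC·BA·BBC·AB·BBC·BBC·BA·BBC·BBC·BA·BBC·AB·BBC·BBC·BA·AB·BBC·AB·BBC·BBC·BBC·BA·BBC·BBC·BA·BBC·BBC·BA·BBC·AB
    A ↦ AB
    B ↦ BBC
    C ↦ BA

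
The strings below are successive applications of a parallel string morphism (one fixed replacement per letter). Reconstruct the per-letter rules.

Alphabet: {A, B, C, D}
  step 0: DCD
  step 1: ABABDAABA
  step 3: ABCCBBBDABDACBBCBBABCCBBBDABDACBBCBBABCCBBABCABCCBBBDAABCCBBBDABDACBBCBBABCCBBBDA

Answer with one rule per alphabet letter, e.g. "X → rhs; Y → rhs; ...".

  step 0 ⇒ step 1: DCD ⇒ ABA·BDA·ABA
    C ↦ BDA
    D ↦ ABA
    A ↦ ABC  (constrained at step 1)
    B ↦ CBB  (constrained at step 1)

A->ABC, B->CBB, C->BDA, D->ABA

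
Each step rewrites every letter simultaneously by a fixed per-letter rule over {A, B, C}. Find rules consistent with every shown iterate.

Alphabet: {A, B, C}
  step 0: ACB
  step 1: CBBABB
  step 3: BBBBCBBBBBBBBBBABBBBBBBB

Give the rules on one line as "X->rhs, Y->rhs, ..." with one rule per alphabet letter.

  step 0 ⇒ step 1: ACB ⇒ C·BBA·BB
    A ↦ C
    B ↦ BB
    C ↦ BBA

A->C, B->BB, C->BBA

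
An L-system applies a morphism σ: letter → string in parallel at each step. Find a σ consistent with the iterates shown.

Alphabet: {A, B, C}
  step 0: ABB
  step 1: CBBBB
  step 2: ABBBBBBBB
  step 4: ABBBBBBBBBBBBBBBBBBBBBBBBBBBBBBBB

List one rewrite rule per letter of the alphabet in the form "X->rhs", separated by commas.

A->C, B->BB, C->A

  step 1 ⇒ step 2: CBBBB ⇒ A·BB·BB·BB·BB
    B ↦ BB
    C ↦ A
  step 0 ⇒ step 1: ABB ⇒ C·BB·BB
    A ↦ C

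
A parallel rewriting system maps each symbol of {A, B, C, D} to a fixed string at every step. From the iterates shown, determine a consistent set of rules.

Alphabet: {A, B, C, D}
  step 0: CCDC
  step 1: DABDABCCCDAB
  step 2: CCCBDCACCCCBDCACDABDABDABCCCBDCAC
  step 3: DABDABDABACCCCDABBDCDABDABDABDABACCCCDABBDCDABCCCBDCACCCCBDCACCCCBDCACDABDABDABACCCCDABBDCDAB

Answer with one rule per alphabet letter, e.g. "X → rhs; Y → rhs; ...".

A->BDC, B->AC, C->DAB, D->CCC

  step 2 ⇒ step 3: CCCBDCACCCCBDCACDABDABDABCCCBDCAC ⇒ DAB·DAB·DAB·AC·CCC·DAB·BDC·DAB·DAB·DAB·DAB·AC·CCC·DAB·BDC·DAB·CCC·BDC·AC·CCC·BDC·AC·CCC·BDC·AC·DAB·DAB·DAB·AC·CCC·DAB·BDC·DAB
    A ↦ BDC
    B ↦ AC
    C ↦ DAB
    D ↦ CCC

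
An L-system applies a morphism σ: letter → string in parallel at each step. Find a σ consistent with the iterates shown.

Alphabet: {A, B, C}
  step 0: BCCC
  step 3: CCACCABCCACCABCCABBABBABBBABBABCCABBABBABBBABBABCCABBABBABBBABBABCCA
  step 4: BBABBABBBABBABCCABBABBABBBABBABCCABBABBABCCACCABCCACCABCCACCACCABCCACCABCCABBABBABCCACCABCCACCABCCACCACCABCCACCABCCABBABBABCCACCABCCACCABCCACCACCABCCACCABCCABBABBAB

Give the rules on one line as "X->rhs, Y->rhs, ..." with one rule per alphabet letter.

A->B, B->CCA, C->BBA

  step 3 ⇒ step 4: CCACCABCCACCABCCABBABBABBBABBABCCABBABBABBBABBABCCABBABBABBBABBABCCA ⇒ BBA·BBA·B·BBA·BBA·B·CCA·BBA·BBA·B·BBA·BBA·B·CCA·BBA·BBA·B·CCA·CCA·B·CCA·CCA·B·CCA·CCA·CCA·B·CCA·CCA·B·CCA·BBA·BBA·B·CCA·CCA·B·CCA·CCA·B·CCA·CCA·CCA·B·CCA·CCA·B·CCA·BBA·BBA·B·CCA·CCA·B·CCA·CCA·B·CCA·CCA·CCA·B·CCA·CCA·B·CCA·BBA·BBA·B
    A ↦ B
    B ↦ CCA
    C ↦ BBA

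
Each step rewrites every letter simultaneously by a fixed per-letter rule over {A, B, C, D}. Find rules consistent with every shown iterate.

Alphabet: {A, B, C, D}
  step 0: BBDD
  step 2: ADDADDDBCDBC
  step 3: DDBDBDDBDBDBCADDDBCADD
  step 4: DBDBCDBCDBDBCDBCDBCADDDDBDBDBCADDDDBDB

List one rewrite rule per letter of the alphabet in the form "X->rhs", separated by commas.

  step 3 ⇒ step 4: DDBDBDDBDBDBCADDDBCADD ⇒ DB·DB·C·DB·C·DB·DB·C·DB·C·DB·C·ADD·D·DB·DB·DB·C·ADD·D·DB·DB
    A ↦ D
    B ↦ C
    C ↦ ADD
    D ↦ DB

A->D, B->C, C->ADD, D->DB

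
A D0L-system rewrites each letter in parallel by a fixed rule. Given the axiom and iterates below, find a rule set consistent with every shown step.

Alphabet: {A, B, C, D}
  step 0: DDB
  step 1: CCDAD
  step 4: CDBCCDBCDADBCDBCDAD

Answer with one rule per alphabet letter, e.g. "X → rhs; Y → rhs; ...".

A->DB, B->DAD, C->B, D->C

  step 0 ⇒ step 1: DDB ⇒ C·C·DAD
    B ↦ DAD
    D ↦ C
    A ↦ DB  (constrained at step 1)
    C ↦ B  (constrained at step 1)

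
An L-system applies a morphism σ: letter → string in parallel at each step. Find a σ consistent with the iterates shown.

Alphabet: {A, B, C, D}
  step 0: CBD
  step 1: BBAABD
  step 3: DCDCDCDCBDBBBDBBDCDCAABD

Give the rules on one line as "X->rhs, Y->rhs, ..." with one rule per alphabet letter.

A->DC, B->AA, C->BB, D->BD

  step 0 ⇒ step 1: CBD ⇒ BB·AA·BD
    B ↦ AA
    C ↦ BB
    D ↦ BD
    A ↦ DC  (constrained at step 1)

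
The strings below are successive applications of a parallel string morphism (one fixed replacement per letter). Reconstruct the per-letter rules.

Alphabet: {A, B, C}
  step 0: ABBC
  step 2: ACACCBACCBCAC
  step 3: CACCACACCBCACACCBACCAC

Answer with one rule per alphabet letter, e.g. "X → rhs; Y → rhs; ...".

A->C, B->CB, C->AC

  step 2 ⇒ step 3: ACACCBACCBCAC ⇒ C·AC·C·AC·AC·CB·C·AC·AC·CB·AC·C·AC
    A ↦ C
    B ↦ CB
    C ↦ AC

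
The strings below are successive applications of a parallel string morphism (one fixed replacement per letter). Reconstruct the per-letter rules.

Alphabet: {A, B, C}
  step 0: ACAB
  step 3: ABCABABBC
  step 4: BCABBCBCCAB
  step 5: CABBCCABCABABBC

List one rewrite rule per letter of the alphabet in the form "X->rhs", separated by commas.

A->B, B->C, C->AB

  step 4 ⇒ step 5: BCABBCBCCAB ⇒ C·AB·B·C·C·AB·C·AB·AB·B·C
    A ↦ B
    B ↦ C
    C ↦ AB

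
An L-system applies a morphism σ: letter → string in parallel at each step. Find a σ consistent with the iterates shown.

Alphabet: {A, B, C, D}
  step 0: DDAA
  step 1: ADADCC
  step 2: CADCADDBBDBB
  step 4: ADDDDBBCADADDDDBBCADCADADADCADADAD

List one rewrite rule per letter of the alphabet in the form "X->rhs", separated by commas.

A->C, B->D, C->DBB, D->AD

  step 1 ⇒ step 2: ADADCC ⇒ C·AD·C·AD·DBB·DBB
    A ↦ C
    C ↦ DBB
    D ↦ AD
    B ↦ D  (constrained at step 2)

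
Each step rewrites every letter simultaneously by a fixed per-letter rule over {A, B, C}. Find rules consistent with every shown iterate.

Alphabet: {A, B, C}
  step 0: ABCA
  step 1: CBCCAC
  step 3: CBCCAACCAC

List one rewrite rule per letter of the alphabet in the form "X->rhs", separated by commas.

A->C, B->BCC, C->A

  step 0 ⇒ step 1: ABCA ⇒ C·BCC·A·C
    A ↦ C
    B ↦ BCC
    C ↦ A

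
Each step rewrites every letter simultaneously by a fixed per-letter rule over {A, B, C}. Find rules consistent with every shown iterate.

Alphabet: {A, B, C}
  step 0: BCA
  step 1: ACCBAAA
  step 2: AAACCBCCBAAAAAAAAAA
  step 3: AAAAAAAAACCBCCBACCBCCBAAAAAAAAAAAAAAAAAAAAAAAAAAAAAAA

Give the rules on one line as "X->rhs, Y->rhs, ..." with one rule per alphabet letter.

  step 2 ⇒ step 3: AAACCBCCBAAAAAAAAAA ⇒ AAA·AAA·AAA·CCB·CCB·A·CCB·CCB·A·AAA·AAA·AAA·AAA·AAA·AAA·AAA·AAA·AAA·AAA
    A ↦ AAA
    B ↦ A
    C ↦ CCB

A->AAA, B->A, C->CCB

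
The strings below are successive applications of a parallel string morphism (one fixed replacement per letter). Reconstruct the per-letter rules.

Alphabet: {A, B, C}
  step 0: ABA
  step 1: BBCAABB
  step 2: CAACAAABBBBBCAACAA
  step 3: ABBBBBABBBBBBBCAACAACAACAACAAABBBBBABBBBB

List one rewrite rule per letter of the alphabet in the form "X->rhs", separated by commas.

A->BB, B->CAA, C->AB

  step 2 ⇒ step 3: CAACAAABBBBBCAACAA ⇒ AB·BB·BB·AB·BB·BB·BB·CAA·CAA·CAA·CAA·CAA·AB·BB·BB·AB·BB·BB
    A ↦ BB
    B ↦ CAA
    C ↦ AB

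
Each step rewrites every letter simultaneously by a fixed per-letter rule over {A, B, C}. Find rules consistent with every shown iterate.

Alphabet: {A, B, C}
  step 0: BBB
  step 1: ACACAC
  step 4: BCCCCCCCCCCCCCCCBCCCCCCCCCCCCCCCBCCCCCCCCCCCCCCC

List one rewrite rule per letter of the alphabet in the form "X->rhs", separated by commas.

  step 0 ⇒ step 1: BBB ⇒ AC·AC·AC
    B ↦ AC
    A ↦ BC  (constrained at step 1)
    C ↦ CC  (constrained at step 1)

A->BC, B->AC, C->CC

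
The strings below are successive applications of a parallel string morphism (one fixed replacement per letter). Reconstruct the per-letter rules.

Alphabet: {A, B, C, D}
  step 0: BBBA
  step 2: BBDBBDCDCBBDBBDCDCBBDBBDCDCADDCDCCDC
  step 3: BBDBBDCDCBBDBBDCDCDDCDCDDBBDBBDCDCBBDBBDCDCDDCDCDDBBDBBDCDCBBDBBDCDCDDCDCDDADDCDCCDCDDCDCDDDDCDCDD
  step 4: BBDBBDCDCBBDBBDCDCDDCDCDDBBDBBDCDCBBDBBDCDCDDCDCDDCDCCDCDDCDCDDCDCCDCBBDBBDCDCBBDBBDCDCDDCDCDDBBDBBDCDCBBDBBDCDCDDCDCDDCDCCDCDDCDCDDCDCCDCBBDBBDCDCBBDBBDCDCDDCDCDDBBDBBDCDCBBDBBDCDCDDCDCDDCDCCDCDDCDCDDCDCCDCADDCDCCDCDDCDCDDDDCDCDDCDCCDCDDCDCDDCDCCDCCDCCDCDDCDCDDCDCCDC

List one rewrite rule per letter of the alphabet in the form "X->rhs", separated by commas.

A->ADD, B->BBD, C->DD, D->CDC

  step 3 ⇒ step 4: BBDBBDCDCBBDBBDCDCDDCDCDDBBDBBDCDCBBDBBDCDCDDCDCDDBBDBBDCDCBBDBBDCDCDDCDCDDADDCDCCDCDDCDCDDDDCDCDD ⇒ BBD·BBD·CDC·BBD·BBD·CDC·DD·CDC·DD·BBD·BBD·CDC·BBD·BBD·CDC·DD·CDC·DD·CDC·CDC·DD·CDC·DD·CDC·CDC·BBD·BBD·CDC·BBD·BBD·CDC·DD·CDC·DD·BBD·BBD·CDC·BBD·BBD·CDC·DD·CDC·DD·CDC·CDC·DD·CDC·DD·CDC·CDC·BBD·BBD·CDC·BBD·BBD·CDC·DD·CDC·DD·BBD·BBD·CDC·BBD·BBD·CDC·DD·CDC·DD·CDC·CDC·DD·CDC·DD·CDC·CDC·ADD·CDC·CDC·DD·CDC·DD·DD·CDC·DD·CDC·CDC·DD·CDC·DD·CDC·CDC·CDC·CDC·DD·CDC·DD·CDC·CDC
    A ↦ ADD
    B ↦ BBD
    C ↦ DD
    D ↦ CDC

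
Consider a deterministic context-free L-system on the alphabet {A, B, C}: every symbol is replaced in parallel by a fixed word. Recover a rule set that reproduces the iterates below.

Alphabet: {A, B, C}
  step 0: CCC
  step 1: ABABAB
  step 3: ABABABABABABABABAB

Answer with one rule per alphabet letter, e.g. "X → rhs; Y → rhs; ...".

A->CC, B->C, C->AB

  step 0 ⇒ step 1: CCC ⇒ AB·AB·AB
    C ↦ AB
    A ↦ CC  (constrained at step 1)
    B ↦ C  (constrained at step 1)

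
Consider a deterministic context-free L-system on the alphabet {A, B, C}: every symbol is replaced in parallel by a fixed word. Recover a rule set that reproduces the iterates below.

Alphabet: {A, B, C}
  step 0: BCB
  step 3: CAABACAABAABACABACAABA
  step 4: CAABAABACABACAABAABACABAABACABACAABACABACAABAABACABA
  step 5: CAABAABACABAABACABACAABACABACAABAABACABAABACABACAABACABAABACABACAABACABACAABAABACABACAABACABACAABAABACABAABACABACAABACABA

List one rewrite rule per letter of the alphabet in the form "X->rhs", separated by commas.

A->ABA, B->C, C->CA

  step 4 ⇒ step 5: CAABAABACABACAABAABACABAABACABACAABACABACAABAABACABA ⇒ CA·ABA·ABA·C·ABA·ABA·C·ABA·CA·ABA·C·ABA·CA·ABA·ABA·C·ABA·ABA·C·ABA·CA·ABA·C·ABA·ABA·C·ABA·CA·ABA·C·ABA·CA·ABA·ABA·C·ABA·CA·ABA·C·ABA·CA·ABA·ABA·C·ABA·ABA·C·ABA·CA·ABA·C·ABA
    A ↦ ABA
    B ↦ C
    C ↦ CA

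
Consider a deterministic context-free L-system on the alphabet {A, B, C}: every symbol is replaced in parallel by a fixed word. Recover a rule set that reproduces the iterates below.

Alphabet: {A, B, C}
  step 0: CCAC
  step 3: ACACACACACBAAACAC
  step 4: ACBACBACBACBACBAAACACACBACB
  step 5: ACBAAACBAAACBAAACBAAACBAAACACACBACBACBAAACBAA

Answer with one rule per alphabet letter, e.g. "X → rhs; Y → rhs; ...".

  step 4 ⇒ step 5: ACBACBACBACBACBAAACACACBACB ⇒ AC·B·AA·AC·B·AA·AC·B·AA·AC·B·AA·AC·B·AA·AC·AC·AC·B·AC·B·AC·B·AA·AC·B·AA
    A ↦ AC
    B ↦ AA
    C ↦ B

A->AC, B->AA, C->B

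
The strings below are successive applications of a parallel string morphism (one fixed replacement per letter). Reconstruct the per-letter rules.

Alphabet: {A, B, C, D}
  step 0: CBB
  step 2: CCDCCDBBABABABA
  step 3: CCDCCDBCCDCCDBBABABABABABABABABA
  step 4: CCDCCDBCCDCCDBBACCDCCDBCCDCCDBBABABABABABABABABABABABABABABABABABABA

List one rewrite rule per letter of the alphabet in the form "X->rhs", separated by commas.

A->BA, B->BA, C->CCD, D->B

  step 3 ⇒ step 4: CCDCCDBCCDCCDBBABABABABABABABABA ⇒ CCD·CCD·B·CCD·CCD·B·BA·CCD·CCD·B·CCD·CCD·B·BA·BA·BA·BA·BA·BA·BA·BA·BA·BA·BA·BA·BA·BA·BA·BA·BA·BA·BA
    A ↦ BA
    B ↦ BA
    C ↦ CCD
    D ↦ B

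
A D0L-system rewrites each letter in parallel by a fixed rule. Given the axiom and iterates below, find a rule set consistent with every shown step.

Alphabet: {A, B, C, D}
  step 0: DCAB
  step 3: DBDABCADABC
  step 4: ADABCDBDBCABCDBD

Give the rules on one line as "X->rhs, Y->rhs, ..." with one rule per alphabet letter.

  step 3 ⇒ step 4: DBDABCADABC ⇒ A·D·A·BC·D·BD·BC·A·BC·D·BD
    A ↦ BC
    B ↦ D
    C ↦ BD
    D ↦ A

A->BC, B->D, C->BD, D->A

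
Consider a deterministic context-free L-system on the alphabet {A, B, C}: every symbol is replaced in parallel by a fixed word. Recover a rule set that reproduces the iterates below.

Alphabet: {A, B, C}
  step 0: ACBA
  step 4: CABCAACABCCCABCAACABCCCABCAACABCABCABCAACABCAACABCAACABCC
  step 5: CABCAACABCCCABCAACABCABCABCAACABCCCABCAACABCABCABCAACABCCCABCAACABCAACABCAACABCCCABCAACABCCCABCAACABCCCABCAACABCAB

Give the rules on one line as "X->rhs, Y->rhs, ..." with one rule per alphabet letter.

A->C, B->AA, C->CAB

  step 4 ⇒ step 5: CABCAACABCCCABCAACABCCCABCAACABCABCABCAACABCAACABCAACABCC ⇒ CAB·C·AA·CAB·C·C·CAB·C·AA·CAB·CAB·CAB·C·AA·CAB·C·C·CAB·C·AA·CAB·CAB·CAB·C·AA·CAB·C·C·CAB·C·AA·CAB·C·AA·CAB·C·AA·CAB·C·C·CAB·C·AA·CAB·C·C·CAB·C·AA·CAB·C·C·CAB·C·AA·CAB·CAB
    A ↦ C
    B ↦ AA
    C ↦ CAB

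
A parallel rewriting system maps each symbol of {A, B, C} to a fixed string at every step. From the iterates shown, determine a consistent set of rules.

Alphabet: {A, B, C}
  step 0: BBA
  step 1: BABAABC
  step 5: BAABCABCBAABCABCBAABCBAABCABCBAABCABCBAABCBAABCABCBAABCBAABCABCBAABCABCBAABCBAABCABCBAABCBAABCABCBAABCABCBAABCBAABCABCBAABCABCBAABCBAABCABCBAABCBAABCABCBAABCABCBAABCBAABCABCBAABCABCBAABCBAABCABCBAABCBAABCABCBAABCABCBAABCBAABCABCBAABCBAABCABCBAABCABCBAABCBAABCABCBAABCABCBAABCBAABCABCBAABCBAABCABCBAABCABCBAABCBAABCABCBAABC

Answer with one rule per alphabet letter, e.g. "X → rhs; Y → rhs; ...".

  step 0 ⇒ step 1: BBA ⇒ BA·BA·ABC
    A ↦ ABC
    B ↦ BA
    C ↦ ABC  (constrained at step 1)

A->ABC, B->BA, C->ABC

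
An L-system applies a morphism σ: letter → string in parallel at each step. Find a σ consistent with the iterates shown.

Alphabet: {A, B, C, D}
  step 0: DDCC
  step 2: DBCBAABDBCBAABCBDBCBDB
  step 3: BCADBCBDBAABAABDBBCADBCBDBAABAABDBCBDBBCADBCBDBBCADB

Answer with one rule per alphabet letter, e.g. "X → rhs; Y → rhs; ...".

A->AAB, B->DB, C->CB, D->BCA

  step 2 ⇒ step 3: DBCBAABDBCBAABCBDBCBDB ⇒ BCA·DB·CB·DB·AAB·AAB·DB·BCA·DB·CB·DB·AAB·AAB·DB·CB·DB·BCA·DB·CB·DB·BCA·DB
    A ↦ AAB
    B ↦ DB
    C ↦ CB
    D ↦ BCA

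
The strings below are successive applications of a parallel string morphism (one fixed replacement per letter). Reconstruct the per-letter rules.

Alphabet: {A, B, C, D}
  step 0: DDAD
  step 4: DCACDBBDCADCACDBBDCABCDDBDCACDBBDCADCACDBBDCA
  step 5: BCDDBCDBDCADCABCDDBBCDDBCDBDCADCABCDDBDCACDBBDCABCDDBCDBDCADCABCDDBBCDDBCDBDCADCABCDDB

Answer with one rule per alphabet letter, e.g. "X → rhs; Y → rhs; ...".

A->DB, B->DCA, C->CD, D->B

  step 4 ⇒ step 5: DCACDBBDCADCACDBBDCABCDDBDCACDBBDCADCACDBBDCA ⇒ B·CD·DB·CD·B·DCA·DCA·B·CD·DB·B·CD·DB·CD·B·DCA·DCA·B·CD·DB·DCA·CD·B·B·DCA·B·CD·DB·CD·B·DCA·DCA·B·CD·DB·B·CD·DB·CD·B·DCA·DCA·B·CD·DB
    A ↦ DB
    B ↦ DCA
    C ↦ CD
    D ↦ B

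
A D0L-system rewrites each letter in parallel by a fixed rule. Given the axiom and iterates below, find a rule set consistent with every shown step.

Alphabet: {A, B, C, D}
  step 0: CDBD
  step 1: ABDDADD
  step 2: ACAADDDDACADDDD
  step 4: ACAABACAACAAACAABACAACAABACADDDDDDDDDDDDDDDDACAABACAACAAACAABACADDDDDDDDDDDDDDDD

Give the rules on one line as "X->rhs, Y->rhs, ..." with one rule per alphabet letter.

  step 1 ⇒ step 2: ABDDADD ⇒ ACA·A·DD·DD·ACA·DD·DD
    A ↦ ACA
    B ↦ A
    D ↦ DD
  step 0 ⇒ step 1: CDBD ⇒ AB·DD·A·DD
    C ↦ AB

A->ACA, B->A, C->AB, D->DD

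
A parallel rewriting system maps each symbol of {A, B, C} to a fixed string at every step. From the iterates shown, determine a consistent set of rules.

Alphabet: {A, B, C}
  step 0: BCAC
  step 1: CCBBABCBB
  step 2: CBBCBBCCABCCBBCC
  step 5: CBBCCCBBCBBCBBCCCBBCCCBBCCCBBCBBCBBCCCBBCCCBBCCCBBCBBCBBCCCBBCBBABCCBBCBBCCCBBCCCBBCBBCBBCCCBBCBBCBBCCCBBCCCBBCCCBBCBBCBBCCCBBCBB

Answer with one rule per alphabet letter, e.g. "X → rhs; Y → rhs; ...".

  step 1 ⇒ step 2: CCBBABCBB ⇒ CBB·CBB·C·C·AB·C·CBB·C·C
    A ↦ AB
    B ↦ C
    C ↦ CBB

A->AB, B->C, C->CBB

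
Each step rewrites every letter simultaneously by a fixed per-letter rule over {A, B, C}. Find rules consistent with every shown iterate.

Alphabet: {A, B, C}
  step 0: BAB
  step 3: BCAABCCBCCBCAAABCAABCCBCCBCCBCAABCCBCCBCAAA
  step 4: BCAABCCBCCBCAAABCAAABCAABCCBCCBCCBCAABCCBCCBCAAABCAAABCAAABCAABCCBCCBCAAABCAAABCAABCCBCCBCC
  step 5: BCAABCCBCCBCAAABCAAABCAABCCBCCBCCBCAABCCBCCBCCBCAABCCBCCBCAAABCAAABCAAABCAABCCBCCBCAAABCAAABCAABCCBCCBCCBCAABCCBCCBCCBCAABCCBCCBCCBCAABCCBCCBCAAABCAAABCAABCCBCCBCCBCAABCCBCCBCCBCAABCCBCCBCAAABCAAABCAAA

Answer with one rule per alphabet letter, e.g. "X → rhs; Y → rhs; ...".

  step 4 ⇒ step 5: BCAABCCBCCBCAAABCAAABCAABCCBCCBCCBCAABCCBCCBCAAABCAAABCAAABCAABCCBCCBCAAABCAAABCAABCCBCCBCC ⇒ BCA·A·BCC·BCC·BCA·A·A·BCA·A·A·BCA·A·BCC·BCC·BCC·BCA·A·BCC·BCC·BCC·BCA·A·BCC·BCC·BCA·A·A·BCA·A·A·BCA·A·A·BCA·A·BCC·BCC·BCA·A·A·BCA·A·A·BCA·A·BCC·BCC·BCC·BCA·A·BCC·BCC·BCC·BCA·A·BCC·BCC·BCC·BCA·A·BCC·BCC·BCA·A·A·BCA·A·A·BCA·A·BCC·BCC·BCC·BCA·A·BCC·BCC·BCC·BCA·A·BCC·BCC·BCA·A·A·BCA·A·A·BCA·A·A
    A ↦ BCC
    B ↦ BCA
    C ↦ A

A->BCC, B->BCA, C->A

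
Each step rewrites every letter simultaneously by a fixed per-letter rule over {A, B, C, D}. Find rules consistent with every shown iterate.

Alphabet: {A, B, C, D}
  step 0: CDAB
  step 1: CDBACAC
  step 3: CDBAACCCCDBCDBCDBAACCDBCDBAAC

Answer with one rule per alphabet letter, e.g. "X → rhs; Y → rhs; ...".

A->C, B->AC, C->CDB, D->A

  step 0 ⇒ step 1: CDAB ⇒ CDB·A·C·AC
    A ↦ C
    B ↦ AC
    C ↦ CDB
    D ↦ A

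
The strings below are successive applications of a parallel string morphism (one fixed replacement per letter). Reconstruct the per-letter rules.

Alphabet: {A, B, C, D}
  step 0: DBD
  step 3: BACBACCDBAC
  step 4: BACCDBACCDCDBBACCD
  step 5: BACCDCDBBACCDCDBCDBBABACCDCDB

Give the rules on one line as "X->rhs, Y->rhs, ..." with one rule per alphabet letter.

  step 4 ⇒ step 5: BACCDBACCDCDBBACCD ⇒ BA·C·CD·CD·B·BA·C·CD·CD·B·CD·B·BA·BA·C·CD·CD·B
    A ↦ C
    B ↦ BA
    C ↦ CD
    D ↦ B

A->C, B->BA, C->CD, D->B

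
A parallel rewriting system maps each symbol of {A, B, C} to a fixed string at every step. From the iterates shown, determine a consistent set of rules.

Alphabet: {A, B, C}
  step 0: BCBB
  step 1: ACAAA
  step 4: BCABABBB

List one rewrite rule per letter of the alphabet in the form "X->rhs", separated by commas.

A->B, B->A, C->CA

  step 0 ⇒ step 1: BCBB ⇒ A·CA·A·A
    B ↦ A
    C ↦ CA
    A ↦ B  (constrained at step 1)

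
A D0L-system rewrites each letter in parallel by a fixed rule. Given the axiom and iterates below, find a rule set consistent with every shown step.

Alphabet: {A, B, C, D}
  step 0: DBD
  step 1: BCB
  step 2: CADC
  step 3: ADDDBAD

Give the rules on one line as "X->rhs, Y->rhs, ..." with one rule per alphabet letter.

A->DD, B->C, C->AD, D->B

  step 2 ⇒ step 3: CADC ⇒ AD·DD·B·AD
    A ↦ DD
    C ↦ AD
    D ↦ B
  step 0 ⇒ step 1: DBD ⇒ B·C·B
    B ↦ C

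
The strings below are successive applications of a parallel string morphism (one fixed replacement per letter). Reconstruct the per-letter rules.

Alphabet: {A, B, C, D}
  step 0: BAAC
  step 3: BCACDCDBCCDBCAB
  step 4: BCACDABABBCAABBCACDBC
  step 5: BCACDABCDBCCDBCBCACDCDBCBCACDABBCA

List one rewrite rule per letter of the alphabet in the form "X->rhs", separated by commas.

  step 4 ⇒ step 5: BCACDABABBCAABBCACDBC ⇒ BC·A·CD·A·B·CD·BC·CD·BC·BC·A·CD·CD·BC·BC·A·CD·A·B·BC·A
    A ↦ CD
    B ↦ BC
    C ↦ A
    D ↦ B

A->CD, B->BC, C->A, D->B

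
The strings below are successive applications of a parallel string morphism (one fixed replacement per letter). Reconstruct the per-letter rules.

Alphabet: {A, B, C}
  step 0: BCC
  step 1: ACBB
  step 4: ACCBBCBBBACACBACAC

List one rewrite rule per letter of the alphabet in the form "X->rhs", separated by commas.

A->CB, B->AC, C->B

  step 0 ⇒ step 1: BCC ⇒ AC·B·B
    B ↦ AC
    C ↦ B
    A ↦ CB  (constrained at step 1)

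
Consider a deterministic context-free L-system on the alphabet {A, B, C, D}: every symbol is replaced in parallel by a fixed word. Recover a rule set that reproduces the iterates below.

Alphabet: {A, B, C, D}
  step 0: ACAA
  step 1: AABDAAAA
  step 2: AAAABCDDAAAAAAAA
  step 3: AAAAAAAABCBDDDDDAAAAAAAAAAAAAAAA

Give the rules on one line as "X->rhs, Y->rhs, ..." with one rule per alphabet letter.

A->AA, B->BC, C->BD, D->DD

  step 2 ⇒ step 3: AAAABCDDAAAAAAAA ⇒ AA·AA·AA·AA·BC·BD·DD·DD·AA·AA·AA·AA·AA·AA·AA·AA
    A ↦ AA
    B ↦ BC
    C ↦ BD
    D ↦ DD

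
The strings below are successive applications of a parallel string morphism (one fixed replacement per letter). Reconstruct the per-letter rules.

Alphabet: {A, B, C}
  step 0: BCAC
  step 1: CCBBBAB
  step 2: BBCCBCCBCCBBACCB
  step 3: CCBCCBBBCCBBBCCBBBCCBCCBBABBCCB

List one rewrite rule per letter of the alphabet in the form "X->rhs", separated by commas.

A->BA, B->CCB, C->B

  step 2 ⇒ step 3: BBCCBCCBCCBBACCB ⇒ CCB·CCB·B·B·CCB·B·B·CCB·B·B·CCB·CCB·BA·B·B·CCB
    A ↦ BA
    B ↦ CCB
    C ↦ B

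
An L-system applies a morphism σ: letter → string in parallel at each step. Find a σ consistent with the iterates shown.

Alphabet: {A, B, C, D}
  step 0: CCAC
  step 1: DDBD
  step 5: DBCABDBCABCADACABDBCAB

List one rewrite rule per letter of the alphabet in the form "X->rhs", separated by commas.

A->B, B->DA, C->D, D->CA

  step 0 ⇒ step 1: CCAC ⇒ D·D·B·D
    A ↦ B
    C ↦ D
    B ↦ DA  (constrained at step 1)
    D ↦ CA  (constrained at step 1)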